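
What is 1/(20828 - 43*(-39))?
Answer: 1/22505 ≈ 4.4435e-5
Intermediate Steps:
1/(20828 - 43*(-39)) = 1/(20828 + 1677) = 1/22505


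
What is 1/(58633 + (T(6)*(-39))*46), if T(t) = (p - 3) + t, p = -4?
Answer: 1/60427 ≈ 1.6549e-5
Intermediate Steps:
T(t) = -7 + t (T(t) = (-4 - 3) + t = -7 + t)
1/(58633 + (T(6)*(-39))*46) = 1/(58633 + ((-7 + 6)*(-39))*46) = 1/(58633 - 1*(-39)*46) = 1/(58633 + 39*46) = 1/(58633 + 1794) = 1/60427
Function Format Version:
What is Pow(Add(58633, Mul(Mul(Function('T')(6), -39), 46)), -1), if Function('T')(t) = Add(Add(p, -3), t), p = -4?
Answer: Rational(1, 60427) ≈ 1.6549e-5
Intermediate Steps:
Function('T')(t) = Add(-7, t) (Function('T')(t) = Add(Add(-4, -3), t) = Add(-7, t))
Pow(Add(58633, Mul(Mul(Function('T')(6), -39), 46)), -1) = Pow(Add(58633, Mul(Mul(Add(-7, 6), -39), 46)), -1) = Pow(Add(58633, Mul(Mul(-1, -39), 46)), -1) = Pow(Add(58633, Mul(39, 46)), -1) = Pow(Add(58633, 1794), -1) = Pow(60427, -1) = Rational(1, 60427)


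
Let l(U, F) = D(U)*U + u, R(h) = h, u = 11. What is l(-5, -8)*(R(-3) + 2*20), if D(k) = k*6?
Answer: 5957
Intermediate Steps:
D(k) = 6*k
l(U, F) = 11 + 6*U² (l(U, F) = (6*U)*U + 11 = 6*U² + 11 = 11 + 6*U²)
l(-5, -8)*(R(-3) + 2*20) = (11 + 6*(-5)²)*(-3 + 2*20) = (11 + 6*25)*(-3 + 40) = (11 + 150)*37 = 161*37 = 5957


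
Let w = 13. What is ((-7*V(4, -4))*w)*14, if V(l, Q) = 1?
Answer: -1274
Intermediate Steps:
((-7*V(4, -4))*w)*14 = (-7*1*13)*14 = -7*13*14 = -91*14 = -1274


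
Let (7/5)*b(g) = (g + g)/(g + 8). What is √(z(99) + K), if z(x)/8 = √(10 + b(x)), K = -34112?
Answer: 4*√(-1196054132 + 1498*√396970)/749 ≈ 184.62*I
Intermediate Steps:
b(g) = 10*g/(7*(8 + g)) (b(g) = 5*((g + g)/(g + 8))/7 = 5*((2*g)/(8 + g))/7 = 5*(2*g/(8 + g))/7 = 10*g/(7*(8 + g)))
z(x) = 8*√(10 + 10*x/(7*(8 + x)))
√(z(99) + K) = √(32*√35*√((7 + 99)/(8 + 99))/7 - 34112) = √(32*√35*√(106/107)/7 - 34112) = √(32*√35*(√11342/107)/7 - 34112) = √(32*√396970/749 - 34112) = √(-34112 + 32*√396970/749)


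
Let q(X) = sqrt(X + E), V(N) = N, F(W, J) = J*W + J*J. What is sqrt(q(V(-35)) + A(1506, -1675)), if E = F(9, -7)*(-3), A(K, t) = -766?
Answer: sqrt(-766 + sqrt(7)) ≈ 27.629*I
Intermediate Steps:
F(W, J) = J**2 + J*W (F(W, J) = J*W + J**2 = J**2 + J*W)
E = 42 (E = -7*(-7 + 9)*(-3) = -7*2*(-3) = -14*(-3) = 42)
q(X) = sqrt(42 + X) (q(X) = sqrt(X + 42) = sqrt(42 + X))
sqrt(q(V(-35)) + A(1506, -1675)) = sqrt(sqrt(42 - 35) - 766) = sqrt(sqrt(7) - 766) = sqrt(-766 + sqrt(7))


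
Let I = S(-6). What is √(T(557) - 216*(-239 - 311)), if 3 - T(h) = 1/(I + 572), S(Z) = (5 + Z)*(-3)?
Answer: 62*√408733/115 ≈ 344.68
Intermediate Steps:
S(Z) = -15 - 3*Z
I = 3 (I = -15 - 3*(-6) = -15 + 18 = 3)
T(h) = 1724/575 (T(h) = 3 - 1/(3 + 572) = 3 - 1/575 = 1724/575)
√(T(557) - 216*(-239 - 311)) = √(1724/575 - 216*(-239 - 311)) = √(1724/575 - 216*(-550)) = √(1724/575 + 118800) = √(68311724/575) = 62*√408733/115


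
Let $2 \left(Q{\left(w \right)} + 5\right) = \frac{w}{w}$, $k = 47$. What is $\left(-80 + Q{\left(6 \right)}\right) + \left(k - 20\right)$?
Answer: $- \frac{115}{2} \approx -57.5$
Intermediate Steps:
$Q{\left(w \right)} = - \frac{9}{2}$ ($Q{\left(w \right)} = -5 + \frac{w \frac{1}{w}}{2} = -5 + \frac{1}{2} \cdot 1 = -5 + \frac{1}{2} = - \frac{9}{2}$)
$\left(-80 + Q{\left(6 \right)}\right) + \left(k - 20\right) = \left(-80 - \frac{9}{2}\right) + \left(47 - 20\right) = - \frac{169}{2} + 27 = - \frac{115}{2}$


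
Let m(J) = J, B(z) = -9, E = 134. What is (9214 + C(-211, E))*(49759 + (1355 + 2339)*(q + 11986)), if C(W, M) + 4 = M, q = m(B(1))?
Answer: 413871895168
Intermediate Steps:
q = -9
C(W, M) = -4 + M
(9214 + C(-211, E))*(49759 + (1355 + 2339)*(q + 11986)) = (9214 + (-4 + 134))*(49759 + (1355 + 2339)*(-9 + 11986)) = (9214 + 130)*(49759 + 3694*11977) = 9344*(49759 + 44243038) = 9344*44292797 = 413871895168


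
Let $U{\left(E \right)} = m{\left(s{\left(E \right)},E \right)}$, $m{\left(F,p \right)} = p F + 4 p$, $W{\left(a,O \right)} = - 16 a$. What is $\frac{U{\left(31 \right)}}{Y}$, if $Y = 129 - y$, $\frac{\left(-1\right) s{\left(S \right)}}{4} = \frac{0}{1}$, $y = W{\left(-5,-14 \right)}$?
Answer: $\frac{124}{49} \approx 2.5306$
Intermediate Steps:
$y = 80$ ($y = \left(-16\right) \left(-5\right) = 80$)
$s{\left(S \right)} = 0$ ($s{\left(S \right)} = - 4 \cdot \frac{0}{1} = - 4 \cdot 0 \cdot 1 = \left(-4\right) 0 = 0$)
$Y = 49$ ($Y = 129 - 80 = 49$)
$m{\left(F,p \right)} = 4 p + F p$ ($m{\left(F,p \right)} = F p + 4 p = 4 p + F p$)
$U{\left(E \right)} = 4 E$ ($U{\left(E \right)} = E \left(4 + 0\right) = E 4 = 4 E$)
$\frac{U{\left(31 \right)}}{Y} = \frac{4 \cdot 31}{49} = 124 \cdot \frac{1}{49} = \frac{124}{49}$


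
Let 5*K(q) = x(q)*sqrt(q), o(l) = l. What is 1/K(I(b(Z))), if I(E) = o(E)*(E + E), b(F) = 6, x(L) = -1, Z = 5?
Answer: -5*sqrt(2)/12 ≈ -0.58926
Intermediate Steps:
I(E) = 2*E**2 (I(E) = E*(E + E) = E*(2*E) = 2*E**2)
K(q) = -sqrt(q)/5 (K(q) = (-sqrt(q))/5 = -sqrt(q)/5)
1/K(I(b(Z))) = 1/(-6*sqrt(2)/5) = -5*sqrt(2)/12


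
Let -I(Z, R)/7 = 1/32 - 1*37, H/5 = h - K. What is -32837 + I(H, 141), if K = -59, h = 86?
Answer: -1042503/32 ≈ -32578.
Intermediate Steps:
H = 725 (H = 5*(86 - 1*(-59)) = 5*(86 + 59) = 5*145 = 725)
I(Z, R) = 8281/32 (I(Z, R) = -7*(1/32 - 1*37) = -7*(1/32 - 37) = -7*(-1183/32) = 8281/32)
-32837 + I(H, 141) = -32837 + 8281/32 = -1042503/32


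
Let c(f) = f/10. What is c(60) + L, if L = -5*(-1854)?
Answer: 9276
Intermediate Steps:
L = 9270
c(f) = f/10 (c(f) = f*(⅒) = f/10)
c(60) + L = (⅒)*60 + 9270 = 6 + 9270 = 9276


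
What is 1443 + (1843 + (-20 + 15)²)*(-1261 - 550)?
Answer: -3381505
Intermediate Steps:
1443 + (1843 + (-20 + 15)²)*(-1261 - 550) = 1443 + (1843 + (-5)²)*(-1811) = 1443 + (1843 + 25)*(-1811) = 1443 + 1868*(-1811) = 1443 - 3382948 = -3381505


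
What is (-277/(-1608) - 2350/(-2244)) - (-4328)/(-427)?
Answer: -381610605/42799064 ≈ -8.9163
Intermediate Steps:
(-277/(-1608) - 2350/(-2244)) - (-4328)/(-427) = (-277*(-1/1608) - 2350*(-1/2244)) - (-4328)*(-1)/427 = (277/1608 + 1175/1122) - 1*4328/427 = 122233/100232 - 4328/427 = -381610605/42799064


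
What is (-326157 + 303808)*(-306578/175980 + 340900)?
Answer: -670372507203139/87990 ≈ -7.6187e+9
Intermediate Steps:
(-326157 + 303808)*(-306578/175980 + 340900) = -22349*(-306578*1/175980 + 340900) = -22349*(-153289/87990 + 340900) = -22349*29995637711/87990 = -670372507203139/87990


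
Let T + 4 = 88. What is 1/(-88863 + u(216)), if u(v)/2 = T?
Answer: -1/88695 ≈ -1.1275e-5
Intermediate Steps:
T = 84 (T = -4 + 88 = 84)
u(v) = 168 (u(v) = 2*84 = 168)
1/(-88863 + u(216)) = 1/(-88863 + 168) = 1/(-88695) = -1/88695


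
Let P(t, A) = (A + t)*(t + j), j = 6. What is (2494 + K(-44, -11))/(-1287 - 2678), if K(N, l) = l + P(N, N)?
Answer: -5827/3965 ≈ -1.4696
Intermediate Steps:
P(t, A) = (6 + t)*(A + t) (P(t, A) = (A + t)*(t + 6) = (A + t)*(6 + t) = (6 + t)*(A + t))
K(N, l) = l + 2*N² + 12*N (K(N, l) = l + (N² + 6*N + 6*N + N*N) = l + (N² + 6*N + 6*N + N²) = l + (2*N² + 12*N) = l + 2*N² + 12*N)
(2494 + K(-44, -11))/(-1287 - 2678) = (2494 + (-11 + 2*(-44)² + 12*(-44)))/(-1287 - 2678) = (2494 + (-11 + 2*1936 - 528))/(-3965) = (2494 + (-11 + 3872 - 528))*(-1/3965) = (2494 + 3333)*(-1/3965) = 5827*(-1/3965) = -5827/3965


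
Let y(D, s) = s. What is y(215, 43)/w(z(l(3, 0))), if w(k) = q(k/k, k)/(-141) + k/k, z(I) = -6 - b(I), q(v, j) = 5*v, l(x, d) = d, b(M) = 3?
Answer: 6063/136 ≈ 44.581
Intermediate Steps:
z(I) = -9 (z(I) = -6 - 1*3 = -6 - 3 = -9)
w(k) = 136/141 (w(k) = (5*(k/k))/(-141) + k/k = (5*1)*(-1/141) + 1 = 5*(-1/141) + 1 = -5/141 + 1 = 136/141)
y(215, 43)/w(z(l(3, 0))) = 43/(136/141) = 43*(141/136) = 6063/136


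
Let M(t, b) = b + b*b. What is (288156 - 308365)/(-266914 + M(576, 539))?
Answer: -20209/24146 ≈ -0.83695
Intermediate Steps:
M(t, b) = b + b**2
(288156 - 308365)/(-266914 + M(576, 539)) = (288156 - 308365)/(-266914 + 539*(1 + 539)) = -20209/(-266914 + 539*540) = -20209/(-266914 + 291060) = -20209/24146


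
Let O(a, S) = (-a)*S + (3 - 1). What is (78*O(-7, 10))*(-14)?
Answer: -78624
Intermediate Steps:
O(a, S) = 2 - S*a (O(a, S) = -S*a + 2 = 2 - S*a)
(78*O(-7, 10))*(-14) = (78*(2 - 1*10*(-7)))*(-14) = (78*(2 + 70))*(-14) = (78*72)*(-14) = 5616*(-14) = -78624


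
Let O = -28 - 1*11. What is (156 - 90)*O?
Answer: -2574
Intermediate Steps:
O = -39 (O = -28 - 11 = -39)
(156 - 90)*O = (156 - 90)*(-39) = 66*(-39) = -2574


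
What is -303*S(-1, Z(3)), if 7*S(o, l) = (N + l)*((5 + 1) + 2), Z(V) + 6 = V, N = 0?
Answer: 7272/7 ≈ 1038.9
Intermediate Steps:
Z(V) = -6 + V
S(o, l) = 8*l/7 (S(o, l) = ((0 + l)*((5 + 1) + 2))/7 = (l*(6 + 2))/7 = (l*8)/7 = (8*l)/7 = 8*l/7)
-303*S(-1, Z(3)) = -2424*(-6 + 3)/7 = -2424*(-3)/7 = -303*(-24/7) = 7272/7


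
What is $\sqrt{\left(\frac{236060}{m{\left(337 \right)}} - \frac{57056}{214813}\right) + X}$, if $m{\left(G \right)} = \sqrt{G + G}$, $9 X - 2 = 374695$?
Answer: $\frac{\sqrt{218180462605529367081 + 1835453678675690590 \sqrt{674}}}{72391981} \approx 225.22$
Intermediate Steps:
$X = 41633$ ($X = \frac{2}{9} + \frac{1}{9} \cdot 374695 = \frac{2}{9} + \frac{374695}{9} = 41633$)
$m{\left(G \right)} = \sqrt{2} \sqrt{G}$ ($m{\left(G \right)} = \sqrt{2 G} = \sqrt{2} \sqrt{G}$)
$\sqrt{\left(\frac{236060}{m{\left(337 \right)}} - \frac{57056}{214813}\right) + X} = \sqrt{\left(\frac{236060}{\sqrt{2} \sqrt{337}} - \frac{57056}{214813}\right) + 41633} = \sqrt{\left(\frac{236060}{\sqrt{674}} - \frac{57056}{214813}\right) + 41633} = \sqrt{\left(236060 \frac{\sqrt{674}}{674} - \frac{57056}{214813}\right) + 41633} = \sqrt{\left(\frac{118030 \sqrt{674}}{337} - \frac{57056}{214813}\right) + 41633} = \sqrt{\left(- \frac{57056}{214813} + \frac{118030 \sqrt{674}}{337}\right) + 41633} = \sqrt{\frac{8943252573}{214813} + \frac{118030 \sqrt{674}}{337}}$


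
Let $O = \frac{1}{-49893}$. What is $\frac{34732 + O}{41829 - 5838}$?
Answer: $\frac{1732883675}{1795698963} \approx 0.96502$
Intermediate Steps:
$O = - \frac{1}{49893} \approx -2.0043 \cdot 10^{-5}$
$\frac{34732 + O}{41829 - 5838} = \frac{34732 - \frac{1}{49893}}{41829 - 5838} = \frac{1732883675}{49893 \cdot 35991} = \frac{1732883675}{49893} \cdot \frac{1}{35991} = \frac{1732883675}{1795698963}$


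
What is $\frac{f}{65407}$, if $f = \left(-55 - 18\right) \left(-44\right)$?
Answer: $\frac{3212}{65407} \approx 0.049108$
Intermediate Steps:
$f = 3212$ ($f = \left(-73\right) \left(-44\right) = 3212$)
$\frac{f}{65407} = \frac{3212}{65407}$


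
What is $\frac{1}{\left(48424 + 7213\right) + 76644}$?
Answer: $\frac{1}{132281} \approx 7.5597 \cdot 10^{-6}$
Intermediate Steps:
$\frac{1}{\left(48424 + 7213\right) + 76644} = \frac{1}{55637 + 76644} = \frac{1}{132281}$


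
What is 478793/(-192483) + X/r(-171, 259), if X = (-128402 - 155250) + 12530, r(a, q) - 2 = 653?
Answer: -52499985341/126076365 ≈ -416.41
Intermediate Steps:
r(a, q) = 655 (r(a, q) = 2 + 653 = 655)
X = -271122 (X = -283652 + 12530 = -271122)
478793/(-192483) + X/r(-171, 259) = 478793/(-192483) - 271122/655 = 478793*(-1/192483) - 271122*1/655 = -478793/192483 - 271122/655 = -52499985341/126076365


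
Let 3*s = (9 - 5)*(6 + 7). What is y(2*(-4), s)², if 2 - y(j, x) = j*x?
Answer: 178084/9 ≈ 19787.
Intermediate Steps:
s = 52/3 (s = ((9 - 5)*(6 + 7))/3 = (4*13)/3 = (⅓)*52 = 52/3 ≈ 17.333)
y(j, x) = 2 - j*x
y(2*(-4), s)² = (2 - 1*2*(-4)*52/3)² = (2 - 1*(-8)*52/3)² = (2 + 416/3)² = (422/3)² = 178084/9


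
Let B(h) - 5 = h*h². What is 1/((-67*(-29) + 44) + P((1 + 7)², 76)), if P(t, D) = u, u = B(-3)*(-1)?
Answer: 1/2009 ≈ 0.00049776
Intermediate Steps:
B(h) = 5 + h³ (B(h) = 5 + h*h² = 5 + h³)
u = 22 (u = (5 + (-3)³)*(-1) = (5 - 27)*(-1) = -22*(-1) = 22)
P(t, D) = 22
1/((-67*(-29) + 44) + P((1 + 7)², 76)) = 1/((-67*(-29) + 44) + 22) = 1/((1943 + 44) + 22) = 1/(1987 + 22) = 1/2009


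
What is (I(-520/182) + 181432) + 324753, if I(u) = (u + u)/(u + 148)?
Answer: 64285490/127 ≈ 5.0619e+5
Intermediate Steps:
I(u) = 2*u/(148 + u) (I(u) = (2*u)/(148 + u) = 2*u/(148 + u))
(I(-520/182) + 181432) + 324753 = (2*(-520/182)/(148 - 520/182) + 181432) + 324753 = (2*(-520*1/182)/(148 - 520*1/182) + 181432) + 324753 = (2*(-20/7)/(148 - 20/7) + 181432) + 324753 = (2*(-20/7)/(1016/7) + 181432) + 324753 = (2*(-20/7)*(7/1016) + 181432) + 324753 = (-5/127 + 181432) + 324753 = 23041859/127 + 324753 = 64285490/127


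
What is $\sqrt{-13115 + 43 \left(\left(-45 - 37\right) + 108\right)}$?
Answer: $3 i \sqrt{1333} \approx 109.53 i$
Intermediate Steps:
$\sqrt{-13115 + 43 \left(\left(-45 - 37\right) + 108\right)} = \sqrt{-13115 + 43 \left(-82 + 108\right)} = \sqrt{-13115 + 43 \cdot 26} = \sqrt{-13115 + 1118} = \sqrt{-11997} = 3 i \sqrt{1333}$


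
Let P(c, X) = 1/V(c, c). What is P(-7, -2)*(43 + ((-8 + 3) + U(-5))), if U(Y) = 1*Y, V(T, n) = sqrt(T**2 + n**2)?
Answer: 33*sqrt(2)/14 ≈ 3.3335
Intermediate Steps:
P(c, X) = sqrt(2)/(2*sqrt(c**2)) (P(c, X) = 1/(sqrt(c**2 + c**2)) = 1/(sqrt(2*c**2)) = 1/(sqrt(2)*sqrt(c**2)) = sqrt(2)/(2*sqrt(c**2)))
U(Y) = Y
P(-7, -2)*(43 + ((-8 + 3) + U(-5))) = (sqrt(2)/(2*sqrt((-7)**2)))*(43 + ((-8 + 3) - 5)) = (sqrt(2)/(2*sqrt(49)))*(43 + (-5 - 5)) = ((1/2)*sqrt(2)*(1/7))*(43 - 10) = (sqrt(2)/14)*33 = 33*sqrt(2)/14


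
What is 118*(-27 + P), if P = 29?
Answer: 236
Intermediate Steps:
118*(-27 + P) = 118*(-27 + 29) = 118*2 = 236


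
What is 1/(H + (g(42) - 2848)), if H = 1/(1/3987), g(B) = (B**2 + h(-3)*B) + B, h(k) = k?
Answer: 1/2819 ≈ 0.00035474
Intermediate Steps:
g(B) = B**2 - 2*B (g(B) = (B**2 - 3*B) + B = B**2 - 2*B)
H = 3987 (H = 1/(1/3987) = 3987)
1/(H + (g(42) - 2848)) = 1/(3987 + (42*(-2 + 42) - 2848)) = 1/(3987 + (42*40 - 2848)) = 1/(3987 + (1680 - 2848)) = 1/(3987 - 1168) = 1/2819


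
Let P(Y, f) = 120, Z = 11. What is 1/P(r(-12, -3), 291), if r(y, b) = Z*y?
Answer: 1/120 ≈ 0.0083333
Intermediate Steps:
r(y, b) = 11*y
1/P(r(-12, -3), 291) = 1/120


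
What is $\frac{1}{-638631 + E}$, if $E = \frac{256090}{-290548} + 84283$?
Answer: $- \frac{145274}{80532479397} \approx -1.8039 \cdot 10^{-6}$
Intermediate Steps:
$E = \frac{12244000497}{145274}$ ($E = 256090 \left(- \frac{1}{290548}\right) + 84283 = - \frac{128045}{145274} + 84283 = \frac{12244000497}{145274} \approx 84282.0$)
$\frac{1}{-638631 + E} = \frac{1}{-638631 + \frac{12244000497}{145274}} = \frac{1}{- \frac{80532479397}{145274}} = - \frac{145274}{80532479397}$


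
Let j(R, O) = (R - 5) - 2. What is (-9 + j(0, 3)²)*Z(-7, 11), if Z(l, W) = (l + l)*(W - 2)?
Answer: -5040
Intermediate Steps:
Z(l, W) = 2*l*(-2 + W) (Z(l, W) = (2*l)*(-2 + W) = 2*l*(-2 + W))
j(R, O) = -7 + R (j(R, O) = (-5 + R) - 2 = -7 + R)
(-9 + j(0, 3)²)*Z(-7, 11) = (-9 + (-7 + 0)²)*(2*(-7)*(-2 + 11)) = (-9 + (-7)²)*(2*(-7)*9) = (-9 + 49)*(-126) = 40*(-126) = -5040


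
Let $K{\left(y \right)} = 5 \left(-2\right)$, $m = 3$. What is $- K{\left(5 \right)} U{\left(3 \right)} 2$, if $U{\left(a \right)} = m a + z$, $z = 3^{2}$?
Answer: $360$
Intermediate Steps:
$z = 9$
$K{\left(y \right)} = -10$
$U{\left(a \right)} = 9 + 3 a$ ($U{\left(a \right)} = 3 a + 9 = 9 + 3 a$)
$- K{\left(5 \right)} U{\left(3 \right)} 2 = \left(-1\right) \left(-10\right) \left(9 + 3 \cdot 3\right) 2 = 10 \left(9 + 9\right) 2 = 10 \cdot 18 \cdot 2 = 180 \cdot 2 = 360$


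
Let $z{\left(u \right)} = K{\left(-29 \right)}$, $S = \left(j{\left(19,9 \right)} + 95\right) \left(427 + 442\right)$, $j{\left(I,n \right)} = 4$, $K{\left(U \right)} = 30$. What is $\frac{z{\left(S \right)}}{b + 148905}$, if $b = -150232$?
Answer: $- \frac{30}{1327} \approx -0.022607$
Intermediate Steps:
$S = 86031$ ($S = \left(4 + 95\right) \left(427 + 442\right) = 99 \cdot 869 = 86031$)
$z{\left(u \right)} = 30$
$\frac{z{\left(S \right)}}{b + 148905} = \frac{30}{-150232 + 148905} = \frac{30}{-1327} = 30 \left(- \frac{1}{1327}\right) = - \frac{30}{1327}$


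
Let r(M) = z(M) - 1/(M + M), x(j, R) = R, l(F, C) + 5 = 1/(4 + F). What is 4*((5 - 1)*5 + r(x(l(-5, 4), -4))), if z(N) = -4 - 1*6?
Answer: 81/2 ≈ 40.500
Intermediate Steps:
z(N) = -10 (z(N) = -4 - 6 = -10)
l(F, C) = -5 + 1/(4 + F)
r(M) = -10 - 1/(2*M) (r(M) = -10 - 1/(M + M) = -10 - 1/(2*M))
4*((5 - 1)*5 + r(x(l(-5, 4), -4))) = 4*((5 - 1)*5 + (-10 - ½/(-4))) = 4*(4*5 + (-10 - ½*(-¼))) = 4*(20 + (-10 + ⅛)) = 4*(20 - 79/8) = 4*(81/8) = 81/2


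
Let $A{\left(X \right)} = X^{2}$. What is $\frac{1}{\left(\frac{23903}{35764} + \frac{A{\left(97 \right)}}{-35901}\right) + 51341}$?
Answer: $\frac{1283963364}{65920484709251} \approx 1.9477 \cdot 10^{-5}$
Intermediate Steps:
$\frac{1}{\left(\frac{23903}{35764} + \frac{A{\left(97 \right)}}{-35901}\right) + 51341} = \frac{1}{\left(\frac{23903}{35764} + \frac{97^{2}}{-35901}\right) + 51341} = \frac{1}{\left(23903 \cdot \frac{1}{35764} + 9409 \left(- \frac{1}{35901}\right)\right) + 51341} = \frac{1}{\left(\frac{23903}{35764} - \frac{9409}{35901}\right) + 51341} = \frac{1}{\frac{521638127}{1283963364} + 51341} = \frac{1}{\frac{65920484709251}{1283963364}} = \frac{1283963364}{65920484709251}$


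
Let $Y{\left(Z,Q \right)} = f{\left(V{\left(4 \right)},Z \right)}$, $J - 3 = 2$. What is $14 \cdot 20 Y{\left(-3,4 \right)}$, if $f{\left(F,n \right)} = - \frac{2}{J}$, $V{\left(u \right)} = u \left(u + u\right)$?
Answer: $-112$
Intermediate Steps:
$J = 5$ ($J = 3 + 2 = 5$)
$V{\left(u \right)} = 2 u^{2}$ ($V{\left(u \right)} = u 2 u = 2 u^{2}$)
$f{\left(F,n \right)} = - \frac{2}{5}$
$Y{\left(Z,Q \right)} = - \frac{2}{5}$
$14 \cdot 20 Y{\left(-3,4 \right)} = 14 \cdot 20 \left(- \frac{2}{5}\right) = 280 \left(- \frac{2}{5}\right) = -112$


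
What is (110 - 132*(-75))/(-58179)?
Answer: -910/5289 ≈ -0.17206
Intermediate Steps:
(110 - 132*(-75))/(-58179) = (110 + 9900)*(-1/58179) = 10010*(-1/58179) = -910/5289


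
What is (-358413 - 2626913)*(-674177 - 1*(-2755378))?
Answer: -6213063456526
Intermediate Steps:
(-358413 - 2626913)*(-674177 - 1*(-2755378)) = -2985326*(-674177 + 2755378) = -2985326*2081201 = -6213063456526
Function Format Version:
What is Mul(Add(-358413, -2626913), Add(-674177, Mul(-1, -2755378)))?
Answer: -6213063456526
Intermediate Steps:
Mul(Add(-358413, -2626913), Add(-674177, Mul(-1, -2755378))) = Mul(-2985326, Add(-674177, 2755378)) = Mul(-2985326, 2081201) = -6213063456526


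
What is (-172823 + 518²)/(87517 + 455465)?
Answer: 95501/542982 ≈ 0.17588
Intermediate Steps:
(-172823 + 518²)/(87517 + 455465) = (-172823 + 268324)/542982 = 95501*(1/542982) = 95501/542982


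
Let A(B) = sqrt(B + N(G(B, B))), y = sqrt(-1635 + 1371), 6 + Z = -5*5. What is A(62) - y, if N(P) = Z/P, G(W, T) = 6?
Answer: sqrt(2046)/6 - 2*I*sqrt(66) ≈ 7.5388 - 16.248*I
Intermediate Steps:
Z = -31 (Z = -6 - 5*5 = -6 - 25 = -31)
N(P) = -31/P
y = 2*I*sqrt(66) (y = sqrt(-264) = 2*I*sqrt(66) ≈ 16.248*I)
A(B) = sqrt(-31/6 + B) (A(B) = sqrt(B - 31/6) = sqrt(-31/6 + B))
A(62) - y = sqrt(-186 + 36*62)/6 - 2*I*sqrt(66) = sqrt(-186 + 2232)/6 - 2*I*sqrt(66) = sqrt(2046)/6 - 2*I*sqrt(66)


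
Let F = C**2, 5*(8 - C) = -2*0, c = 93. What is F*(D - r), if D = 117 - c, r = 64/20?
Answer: 6656/5 ≈ 1331.2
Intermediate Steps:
r = 16/5 (r = 64*(1/20) = 16/5 ≈ 3.2000)
D = 24 (D = 117 - 1*93 = 117 - 93 = 24)
C = 8 (C = 8 - (-2)*0/5 = 8 - 1/5*0 = 8 + 0 = 8)
F = 64 (F = 8**2 = 64)
F*(D - r) = 64*(24 - 1*16/5) = 64*(24 - 16/5) = 64*(104/5) = 6656/5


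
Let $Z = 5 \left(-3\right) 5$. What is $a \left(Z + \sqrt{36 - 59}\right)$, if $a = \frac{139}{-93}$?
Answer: $\frac{3475}{31} - \frac{139 i \sqrt{23}}{93} \approx 112.1 - 7.168 i$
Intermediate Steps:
$Z = -75$ ($Z = \left(-15\right) 5 = -75$)
$a = - \frac{139}{93}$ ($a = 139 \left(- \frac{1}{93}\right) = - \frac{139}{93} \approx -1.4946$)
$a \left(Z + \sqrt{36 - 59}\right) = - \frac{139 \left(-75 + \sqrt{36 - 59}\right)}{93} = - \frac{139 \left(-75 + \sqrt{-23}\right)}{93} = - \frac{139 \left(-75 + i \sqrt{23}\right)}{93} = \frac{3475}{31} - \frac{139 i \sqrt{23}}{93}$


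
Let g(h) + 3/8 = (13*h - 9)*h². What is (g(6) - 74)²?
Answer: 371602729/64 ≈ 5.8063e+6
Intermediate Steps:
g(h) = -3/8 + h²*(-9 + 13*h) (g(h) = -3/8 + (13*h - 9)*h² = -3/8 + (-9 + 13*h)*h² = -3/8 + h²*(-9 + 13*h))
(g(6) - 74)² = ((-3/8 - 9*6² + 13*6³) - 74)² = ((-3/8 - 9*36 + 13*216) - 74)² = ((-3/8 - 324 + 2808) - 74)² = (19869/8 - 74)² = (19277/8)² = 371602729/64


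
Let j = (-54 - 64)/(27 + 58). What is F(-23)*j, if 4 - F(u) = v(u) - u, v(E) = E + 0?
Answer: -472/85 ≈ -5.5529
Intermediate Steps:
v(E) = E
F(u) = 4 (F(u) = 4 - (u - u) = 4 - 1*0 = 4 + 0 = 4)
j = -118/85 ≈ -1.3882
F(-23)*j = 4*(-118/85) = -472/85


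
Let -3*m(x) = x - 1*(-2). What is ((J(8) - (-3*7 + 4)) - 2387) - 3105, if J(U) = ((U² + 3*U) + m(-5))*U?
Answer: -4763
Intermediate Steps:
m(x) = -⅔ - x/3 (m(x) = -(x - 1*(-2))/3 = -(x + 2)/3 = -(2 + x)/3 = -⅔ - x/3)
J(U) = U*(1 + U² + 3*U) (J(U) = ((U² + 3*U) + (-⅔ - ⅓*(-5)))*U = ((U² + 3*U) + (-⅔ + 5/3))*U = ((U² + 3*U) + 1)*U = (1 + U² + 3*U)*U = U*(1 + U² + 3*U))
((J(8) - (-3*7 + 4)) - 2387) - 3105 = ((8*(1 + 8² + 3*8) - (-3*7 + 4)) - 2387) - 3105 = ((8*(1 + 64 + 24) - (-21 + 4)) - 2387) - 3105 = ((8*89 - 1*(-17)) - 2387) - 3105 = ((712 + 17) - 2387) - 3105 = (729 - 2387) - 3105 = -1658 - 3105 = -4763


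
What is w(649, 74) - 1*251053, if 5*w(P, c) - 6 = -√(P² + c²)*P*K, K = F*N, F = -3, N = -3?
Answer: -1255259/5 - 5841*√426677/5 ≈ -1.0141e+6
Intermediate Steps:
K = 9 (K = -3*(-3) = 9)
w(P, c) = 6/5 - 9*P*√(P² + c²)/5 (w(P, c) = 6/5 + (-√(P² + c²)*P*9)/5 = 6/5 + (-P*√(P² + c²)*9)/5 = 6/5 + (-9*P*√(P² + c²))/5 = 6/5 - 9*P*√(P² + c²)/5)
w(649, 74) - 1*251053 = (6/5 - 9/5*649*√(649² + 74²)) - 1*251053 = (6/5 - 9/5*649*√(421201 + 5476)) - 251053 = (6/5 - 9/5*649*√426677) - 251053 = (6/5 - 5841*√426677/5) - 251053 = -1255259/5 - 5841*√426677/5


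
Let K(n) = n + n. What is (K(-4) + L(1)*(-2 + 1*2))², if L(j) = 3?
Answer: 64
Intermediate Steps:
K(n) = 2*n
(K(-4) + L(1)*(-2 + 1*2))² = (2*(-4) + 3*(-2 + 1*2))² = (-8 + 3*(-2 + 2))² = (-8 + 3*0)² = (-8 + 0)² = (-8)² = 64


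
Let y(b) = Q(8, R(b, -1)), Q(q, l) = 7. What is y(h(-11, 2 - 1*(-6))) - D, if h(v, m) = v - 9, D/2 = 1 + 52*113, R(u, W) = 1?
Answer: -11747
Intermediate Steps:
D = 11754 (D = 2*(1 + 52*113) = 2*(1 + 5876) = 2*5877 = 11754)
h(v, m) = -9 + v
y(b) = 7
y(h(-11, 2 - 1*(-6))) - D = 7 - 1*11754 = 7 - 11754 = -11747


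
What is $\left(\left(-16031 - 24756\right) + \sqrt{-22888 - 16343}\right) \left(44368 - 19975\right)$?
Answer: $-994917291 + 73179 i \sqrt{4359} \approx -9.9492 \cdot 10^{8} + 4.8315 \cdot 10^{6} i$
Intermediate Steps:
$\left(\left(-16031 - 24756\right) + \sqrt{-22888 - 16343}\right) \left(44368 - 19975\right) = \left(\left(-16031 - 24756\right) + \sqrt{-39231}\right) 24393 = \left(-40787 + 3 i \sqrt{4359}\right) 24393 = -994917291 + 73179 i \sqrt{4359}$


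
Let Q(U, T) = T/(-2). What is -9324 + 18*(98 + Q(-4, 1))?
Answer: -7569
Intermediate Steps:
Q(U, T) = -T/2
-9324 + 18*(98 + Q(-4, 1)) = -9324 + 18*(98 - ½*1) = -9324 + 18*(98 - ½) = -9324 + 18*(195/2) = -9324 + 1755 = -7569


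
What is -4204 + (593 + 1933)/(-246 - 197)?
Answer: -1864898/443 ≈ -4209.7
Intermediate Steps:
-4204 + (593 + 1933)/(-246 - 197) = -4204 + 2526/(-443) = -4204 + 2526*(-1/443) = -4204 - 2526/443 = -1864898/443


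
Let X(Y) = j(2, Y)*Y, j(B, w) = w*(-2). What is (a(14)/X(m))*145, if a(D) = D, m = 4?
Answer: -1015/16 ≈ -63.438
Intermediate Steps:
j(B, w) = -2*w
X(Y) = -2*Y**2 (X(Y) = (-2*Y)*Y = -2*Y**2)
(a(14)/X(m))*145 = (14/((-2*4**2)))*145 = (14/((-2*16)))*145 = (14/(-32))*145 = (14*(-1/32))*145 = -7/16*145 = -1015/16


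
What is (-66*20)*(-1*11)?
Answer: 14520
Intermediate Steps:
(-66*20)*(-1*11) = -1320*(-11) = 14520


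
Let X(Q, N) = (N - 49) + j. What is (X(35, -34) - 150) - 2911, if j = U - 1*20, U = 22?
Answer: -3142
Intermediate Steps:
j = 2 (j = 22 - 1*20 = 22 - 20 = 2)
X(Q, N) = -47 + N (X(Q, N) = (N - 49) + 2 = (-49 + N) + 2 = -47 + N)
(X(35, -34) - 150) - 2911 = ((-47 - 34) - 150) - 2911 = (-81 - 150) - 2911 = -231 - 2911 = -3142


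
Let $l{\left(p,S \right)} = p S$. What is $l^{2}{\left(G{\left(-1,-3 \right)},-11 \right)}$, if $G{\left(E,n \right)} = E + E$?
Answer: $484$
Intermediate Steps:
$G{\left(E,n \right)} = 2 E$
$l{\left(p,S \right)} = S p$
$l^{2}{\left(G{\left(-1,-3 \right)},-11 \right)} = \left(- 11 \cdot 2 \left(-1\right)\right)^{2} = \left(\left(-11\right) \left(-2\right)\right)^{2} = 22^{2} = 484$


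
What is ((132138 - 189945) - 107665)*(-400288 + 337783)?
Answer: 10342827360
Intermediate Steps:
((132138 - 189945) - 107665)*(-400288 + 337783) = (-57807 - 107665)*(-62505) = -165472*(-62505) = 10342827360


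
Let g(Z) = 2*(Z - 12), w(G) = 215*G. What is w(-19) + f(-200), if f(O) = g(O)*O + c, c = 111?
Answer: 80826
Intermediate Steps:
g(Z) = -24 + 2*Z (g(Z) = 2*(-12 + Z) = -24 + 2*Z)
f(O) = 111 + O*(-24 + 2*O) (f(O) = (-24 + 2*O)*O + 111 = O*(-24 + 2*O) + 111 = 111 + O*(-24 + 2*O))
w(-19) + f(-200) = 215*(-19) + (111 + 2*(-200)*(-12 - 200)) = -4085 + (111 + 2*(-200)*(-212)) = -4085 + (111 + 84800) = -4085 + 84911 = 80826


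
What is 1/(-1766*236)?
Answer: -1/416776 ≈ -2.3994e-6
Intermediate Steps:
1/(-1766*236) = 1/(-416776) = -1/416776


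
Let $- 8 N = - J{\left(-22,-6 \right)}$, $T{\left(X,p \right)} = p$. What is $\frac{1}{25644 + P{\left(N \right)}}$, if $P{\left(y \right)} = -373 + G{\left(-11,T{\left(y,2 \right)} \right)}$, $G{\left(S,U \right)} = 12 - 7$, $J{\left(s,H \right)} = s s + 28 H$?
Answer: $\frac{1}{25276} \approx 3.9563 \cdot 10^{-5}$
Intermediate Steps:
$J{\left(s,H \right)} = s^{2} + 28 H$
$G{\left(S,U \right)} = 5$
$N = \frac{79}{2}$ ($N = - \frac{\left(-1\right) \left(\left(-22\right)^{2} + 28 \left(-6\right)\right)}{8} = - \frac{\left(-1\right) \left(484 - 168\right)}{8} = - \frac{\left(-1\right) 316}{8} = \left(- \frac{1}{8}\right) \left(-316\right) = \frac{79}{2} \approx 39.5$)
$P{\left(y \right)} = -368$ ($P{\left(y \right)} = -373 + 5 = -368$)
$\frac{1}{25644 + P{\left(N \right)}} = \frac{1}{25644 - 368} = \frac{1}{25276}$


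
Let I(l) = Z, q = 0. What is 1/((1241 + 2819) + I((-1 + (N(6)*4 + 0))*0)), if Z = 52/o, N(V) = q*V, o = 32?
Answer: 8/32493 ≈ 0.00024621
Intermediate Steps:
N(V) = 0 (N(V) = 0*V = 0)
Z = 13/8 (Z = 52/32 = 52*(1/32) = 13/8 ≈ 1.6250)
I(l) = 13/8
1/((1241 + 2819) + I((-1 + (N(6)*4 + 0))*0)) = 1/((1241 + 2819) + 13/8) = 1/(4060 + 13/8) = 1/(32493/8) = 8/32493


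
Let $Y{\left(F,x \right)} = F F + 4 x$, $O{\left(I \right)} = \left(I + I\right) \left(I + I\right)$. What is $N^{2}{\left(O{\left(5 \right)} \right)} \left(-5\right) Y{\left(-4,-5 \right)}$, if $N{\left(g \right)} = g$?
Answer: $200000$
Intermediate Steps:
$O{\left(I \right)} = 4 I^{2}$ ($O{\left(I \right)} = 2 I 2 I = 4 I^{2}$)
$Y{\left(F,x \right)} = F^{2} + 4 x$
$N^{2}{\left(O{\left(5 \right)} \right)} \left(-5\right) Y{\left(-4,-5 \right)} = \left(4 \cdot 5^{2}\right)^{2} \left(-5\right) \left(\left(-4\right)^{2} + 4 \left(-5\right)\right) = \left(4 \cdot 25\right)^{2} \left(-5\right) \left(16 - 20\right) = 100^{2} \left(-5\right) \left(-4\right) = 10000 \left(-5\right) \left(-4\right) = \left(-50000\right) \left(-4\right) = 200000$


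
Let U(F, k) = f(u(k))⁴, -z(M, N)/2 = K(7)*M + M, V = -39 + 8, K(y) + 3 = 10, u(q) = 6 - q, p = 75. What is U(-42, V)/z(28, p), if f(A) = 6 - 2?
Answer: -4/7 ≈ -0.57143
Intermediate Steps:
K(y) = 7 (K(y) = -3 + 10 = 7)
f(A) = 4
V = -31
z(M, N) = -16*M (z(M, N) = -2*(7*M + M) = -16*M)
U(F, k) = 256 (U(F, k) = 4⁴ = 256)
U(-42, V)/z(28, p) = 256/((-16*28)) = 256/(-448) = 256*(-1/448) = -4/7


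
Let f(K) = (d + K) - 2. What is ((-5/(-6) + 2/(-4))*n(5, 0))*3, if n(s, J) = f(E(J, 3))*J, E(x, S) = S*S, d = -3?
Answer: 0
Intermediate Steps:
E(x, S) = S**2
f(K) = -5 + K (f(K) = (-3 + K) - 2 = -5 + K)
n(s, J) = 4*J (n(s, J) = (-5 + 3**2)*J = (-5 + 9)*J = 4*J)
((-5/(-6) + 2/(-4))*n(5, 0))*3 = ((-5/(-6) + 2/(-4))*(4*0))*3 = ((-5*(-1/6) + 2*(-1/4))*0)*3 = ((5/6 - 1/2)*0)*3 = ((1/3)*0)*3 = 0*3 = 0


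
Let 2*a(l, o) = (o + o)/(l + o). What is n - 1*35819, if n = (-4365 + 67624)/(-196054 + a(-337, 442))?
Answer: -737348923927/20585228 ≈ -35819.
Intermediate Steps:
a(l, o) = o/(l + o) (a(l, o) = ((o + o)/(l + o))/2 = ((2*o)/(l + o))/2 = (2*o/(l + o))/2 = o/(l + o))
n = -6642195/20585228 (n = (-4365 + 67624)/(-196054 + 442/(-337 + 442)) = 63259/(-196054 + 442/105) = 63259/(-20585228/105) = 63259*(-105/20585228) = -6642195/20585228 ≈ -0.32267)
n - 1*35819 = -6642195/20585228 - 1*35819 = -6642195/20585228 - 35819 = -737348923927/20585228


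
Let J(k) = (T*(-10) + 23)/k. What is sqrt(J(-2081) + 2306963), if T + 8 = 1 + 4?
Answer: 55*sqrt(3302626078)/2081 ≈ 1518.9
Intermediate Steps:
T = -3 (T = -8 + (1 + 4) = -8 + 5 = -3)
J(k) = 53/k (J(k) = (-3*(-10) + 23)/k = (30 + 23)/k = 53/k)
sqrt(J(-2081) + 2306963) = sqrt(53/(-2081) + 2306963) = sqrt(53*(-1/2081) + 2306963) = sqrt(-53/2081 + 2306963) = sqrt(4800789950/2081) = 55*sqrt(3302626078)/2081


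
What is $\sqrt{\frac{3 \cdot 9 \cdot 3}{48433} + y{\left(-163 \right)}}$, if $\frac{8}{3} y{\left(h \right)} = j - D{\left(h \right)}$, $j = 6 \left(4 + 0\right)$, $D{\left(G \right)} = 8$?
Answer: $\frac{\sqrt{14078456007}}{48433} \approx 2.4498$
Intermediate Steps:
$j = 24$ ($j = 6 \cdot 4 = 24$)
$y{\left(h \right)} = 6$ ($y{\left(h \right)} = \frac{3 \left(24 - 8\right)}{8} = \frac{3}{8} \cdot 16 = 6$)
$\sqrt{\frac{3 \cdot 9 \cdot 3}{48433} + y{\left(-163 \right)}} = \sqrt{\frac{3 \cdot 9 \cdot 3}{48433} + 6} = \sqrt{27 \cdot 3 \cdot \frac{1}{48433} + 6} = \sqrt{81 \cdot \frac{1}{48433} + 6} = \sqrt{\frac{81}{48433} + 6} = \sqrt{\frac{290679}{48433}} = \frac{\sqrt{14078456007}}{48433}$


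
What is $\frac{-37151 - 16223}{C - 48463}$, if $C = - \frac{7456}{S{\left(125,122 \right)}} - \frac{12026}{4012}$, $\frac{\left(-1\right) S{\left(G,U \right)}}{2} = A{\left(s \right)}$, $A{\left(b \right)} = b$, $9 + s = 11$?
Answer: $\frac{107068244}{93483607} \approx 1.1453$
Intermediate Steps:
$s = 2$ ($s = -9 + 11 = 2$)
$S{\left(G,U \right)} = -4$ ($S{\left(G,U \right)} = \left(-2\right) 2 = -4$)
$C = \frac{3733171}{2006}$ ($C = - \frac{7456}{-4} - \frac{12026}{4012} = \left(-7456\right) \left(- \frac{1}{4}\right) - \frac{6013}{2006} = 1864 - \frac{6013}{2006} = \frac{3733171}{2006} \approx 1861.0$)
$\frac{-37151 - 16223}{C - 48463} = \frac{-37151 - 16223}{\frac{3733171}{2006} - 48463} = - \frac{53374}{- \frac{93483607}{2006}} = \left(-53374\right) \left(- \frac{2006}{93483607}\right) = \frac{107068244}{93483607}$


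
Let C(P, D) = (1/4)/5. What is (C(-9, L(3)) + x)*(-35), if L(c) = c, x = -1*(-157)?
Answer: -21987/4 ≈ -5496.8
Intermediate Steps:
x = 157
C(P, D) = 1/20 (C(P, D) = (1*(¼))*(⅕) = (¼)*(⅕) = 1/20)
(C(-9, L(3)) + x)*(-35) = (1/20 + 157)*(-35) = (3141/20)*(-35) = -21987/4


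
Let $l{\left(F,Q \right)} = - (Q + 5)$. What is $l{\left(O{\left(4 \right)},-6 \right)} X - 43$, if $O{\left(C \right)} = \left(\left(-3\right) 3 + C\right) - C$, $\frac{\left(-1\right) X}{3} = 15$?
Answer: $-88$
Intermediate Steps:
$X = -45$ ($X = \left(-3\right) 15 = -45$)
$O{\left(C \right)} = -9$ ($O{\left(C \right)} = \left(-9 + C\right) - C = -9$)
$l{\left(F,Q \right)} = -5 - Q$ ($l{\left(F,Q \right)} = - (5 + Q) = -5 - Q$)
$l{\left(O{\left(4 \right)},-6 \right)} X - 43 = \left(-5 - -6\right) \left(-45\right) - 43 = \left(-5 + 6\right) \left(-45\right) - 43 = 1 \left(-45\right) - 43 = -45 - 43 = -88$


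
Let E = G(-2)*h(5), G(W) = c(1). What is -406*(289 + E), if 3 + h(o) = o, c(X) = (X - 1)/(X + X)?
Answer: -117334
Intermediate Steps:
c(X) = (-1 + X)/(2*X) (c(X) = (-1 + X)/((2*X)) = (-1 + X)*(1/(2*X)) = (-1 + X)/(2*X))
G(W) = 0 (G(W) = (½)*(-1 + 1)/1 = (½)*1*0 = 0)
h(o) = -3 + o
E = 0 (E = 0*(-3 + 5) = 0*2 = 0)
-406*(289 + E) = -406*(289 + 0) = -406*289 = -117334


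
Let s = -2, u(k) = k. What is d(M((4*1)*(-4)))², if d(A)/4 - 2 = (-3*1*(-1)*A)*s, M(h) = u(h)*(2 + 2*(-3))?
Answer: 2334784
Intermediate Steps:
M(h) = -4*h (M(h) = h*(2 + 2*(-3)) = h*(2 - 6) = h*(-4) = -4*h)
d(A) = 8 - 24*A (d(A) = 8 + 4*(-3*1*(-1)*A*(-2)) = 8 + 4*(-(-3)*A*(-2)) = 8 + 4*((3*A)*(-2)) = 8 + 4*(-6*A) = 8 - 24*A)
d(M((4*1)*(-4)))² = (8 - (-96)*(4*1)*(-4))² = (8 - (-96)*4*(-4))² = (8 - (-96)*(-16))² = (8 - 24*64)² = (8 - 1536)² = (-1528)² = 2334784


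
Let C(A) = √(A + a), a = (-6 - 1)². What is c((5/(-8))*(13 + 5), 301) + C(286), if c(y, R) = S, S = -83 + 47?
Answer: -36 + √335 ≈ -17.697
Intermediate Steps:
S = -36
a = 49 (a = (-7)² = 49)
c(y, R) = -36
C(A) = √(49 + A) (C(A) = √(A + 49) = √(49 + A))
c((5/(-8))*(13 + 5), 301) + C(286) = -36 + √(49 + 286) = -36 + √335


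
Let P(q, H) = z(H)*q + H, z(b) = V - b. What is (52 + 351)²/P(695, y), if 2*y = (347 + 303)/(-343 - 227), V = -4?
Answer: -9257313/135905 ≈ -68.116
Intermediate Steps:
z(b) = -4 - b
y = -65/114 (y = ((347 + 303)/(-343 - 227))/2 = (650/(-570))/2 = (650*(-1/570))/2 = (½)*(-65/57) = -65/114 ≈ -0.57018)
P(q, H) = H + q*(-4 - H) (P(q, H) = (-4 - H)*q + H = q*(-4 - H) + H = H + q*(-4 - H))
(52 + 351)²/P(695, y) = (52 + 351)²/(-65/114 - 1*695*(4 - 65/114)) = 403²/(-65/114 - 1*695*391/114) = 162409/(-65/114 - 271745/114) = 162409/(-135905/57) = 162409*(-57/135905) = -9257313/135905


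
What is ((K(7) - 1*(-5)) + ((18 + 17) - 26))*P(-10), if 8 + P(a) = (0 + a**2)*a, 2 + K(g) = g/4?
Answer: -13860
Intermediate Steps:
K(g) = -2 + g/4
P(a) = -8 + a**3 (P(a) = -8 + (0 + a**2)*a = -8 + a**2*a = -8 + a**3)
((K(7) - 1*(-5)) + ((18 + 17) - 26))*P(-10) = (((-2 + (1/4)*7) - 1*(-5)) + ((18 + 17) - 26))*(-8 + (-10)**3) = (((-2 + 7/4) + 5) + (35 - 26))*(-8 - 1000) = ((-1/4 + 5) + 9)*(-1008) = (19/4 + 9)*(-1008) = (55/4)*(-1008) = -13860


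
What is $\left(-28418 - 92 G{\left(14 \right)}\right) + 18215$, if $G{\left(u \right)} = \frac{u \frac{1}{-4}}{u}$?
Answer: $-10180$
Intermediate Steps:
$G{\left(u \right)} = - \frac{1}{4}$ ($G{\left(u \right)} = \frac{u \left(- \frac{1}{4}\right)}{u} = \frac{\left(- \frac{1}{4}\right) u}{u} = - \frac{1}{4}$)
$\left(-28418 - 92 G{\left(14 \right)}\right) + 18215 = \left(-28418 - -23\right) + 18215 = \left(-28418 + 23\right) + 18215 = -28395 + 18215 = -10180$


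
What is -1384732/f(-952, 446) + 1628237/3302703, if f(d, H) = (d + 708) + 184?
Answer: 381121352068/16513515 ≈ 23079.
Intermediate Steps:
f(d, H) = 892 + d (f(d, H) = (708 + d) + 184 = 892 + d)
-1384732/f(-952, 446) + 1628237/3302703 = -1384732/(892 - 952) + 1628237/3302703 = -1384732/(-60) + 1628237*(1/3302703) = -1384732*(-1/60) + 1628237/3302703 = 346183/15 + 1628237/3302703 = 381121352068/16513515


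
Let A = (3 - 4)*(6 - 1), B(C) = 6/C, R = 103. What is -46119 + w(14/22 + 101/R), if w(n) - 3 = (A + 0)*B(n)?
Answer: -42259251/916 ≈ -46135.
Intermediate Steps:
A = -5 (A = -1*5 = -5)
w(n) = 3 - 30/n (w(n) = 3 + (-5 + 0)*(6/n) = 3 - 30/n)
-46119 + w(14/22 + 101/R) = -46119 + (3 - 30/(14/22 + 101/103)) = -46119 + (3 - 30/(14*(1/22) + 101*(1/103))) = -46119 + (3 - 30/(7/11 + 101/103)) = -46119 + (3 - 30/1832/1133) = -46119 + (3 - 30*1133/1832) = -46119 + (3 - 16995/916) = -46119 - 14247/916 = -42259251/916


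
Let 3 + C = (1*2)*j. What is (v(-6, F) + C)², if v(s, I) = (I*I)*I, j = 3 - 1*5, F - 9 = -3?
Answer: 43681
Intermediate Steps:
F = 6 (F = 9 - 3 = 6)
j = -2 (j = 3 - 5 = -2)
C = -7 (C = -3 + (1*2)*(-2) = -3 + 2*(-2) = -3 - 4 = -7)
v(s, I) = I³ (v(s, I) = I²*I = I³)
(v(-6, F) + C)² = (6³ - 7)² = (216 - 7)² = 209² = 43681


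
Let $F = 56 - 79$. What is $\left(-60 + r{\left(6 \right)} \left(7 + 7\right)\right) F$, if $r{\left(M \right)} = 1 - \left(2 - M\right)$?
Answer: $-230$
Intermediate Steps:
$F = -23$
$r{\left(M \right)} = -1 + M$ ($r{\left(M \right)} = 1 + \left(-2 + M\right) = -1 + M$)
$\left(-60 + r{\left(6 \right)} \left(7 + 7\right)\right) F = \left(-60 + \left(-1 + 6\right) \left(7 + 7\right)\right) \left(-23\right) = \left(-60 + 5 \cdot 14\right) \left(-23\right) = \left(-60 + 70\right) \left(-23\right) = 10 \left(-23\right) = -230$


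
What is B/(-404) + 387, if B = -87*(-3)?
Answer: 156087/404 ≈ 386.35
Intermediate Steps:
B = 261
B/(-404) + 387 = 261/(-404) + 387 = -1/404*261 + 387 = -261/404 + 387 = 156087/404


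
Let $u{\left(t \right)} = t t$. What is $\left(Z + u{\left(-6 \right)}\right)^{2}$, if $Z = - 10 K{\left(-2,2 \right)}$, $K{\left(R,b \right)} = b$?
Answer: $256$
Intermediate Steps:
$u{\left(t \right)} = t^{2}$
$Z = -20$ ($Z = \left(-10\right) 2 = -20$)
$\left(Z + u{\left(-6 \right)}\right)^{2} = \left(-20 + \left(-6\right)^{2}\right)^{2} = \left(-20 + 36\right)^{2} = 16^{2} = 256$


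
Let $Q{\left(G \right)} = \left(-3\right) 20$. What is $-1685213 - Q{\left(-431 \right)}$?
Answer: $-1685153$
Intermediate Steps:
$Q{\left(G \right)} = -60$
$-1685213 - Q{\left(-431 \right)} = -1685213 - -60 = -1685213 + 60 = -1685153$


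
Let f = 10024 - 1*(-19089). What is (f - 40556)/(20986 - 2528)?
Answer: -11443/18458 ≈ -0.61995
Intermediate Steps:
f = 29113 (f = 10024 + 19089 = 29113)
(f - 40556)/(20986 - 2528) = (29113 - 40556)/(20986 - 2528) = -11443/18458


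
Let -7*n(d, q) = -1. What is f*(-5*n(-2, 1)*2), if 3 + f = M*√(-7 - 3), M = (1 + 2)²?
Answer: 30/7 - 90*I*√10/7 ≈ 4.2857 - 40.658*I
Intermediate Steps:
M = 9 (M = 3² = 9)
n(d, q) = ⅐ (n(d, q) = -⅐*(-1) = ⅐)
f = -3 + 9*I*√10 (f = -3 + 9*√(-7 - 3) = -3 + 9*√(-10) = -3 + 9*(I*√10) = -3 + 9*I*√10 ≈ -3.0 + 28.461*I)
f*(-5*n(-2, 1)*2) = (-3 + 9*I*√10)*(-5*⅐*2) = (-3 + 9*I*√10)*(-5/7*2) = (-3 + 9*I*√10)*(-10/7) = 30/7 - 90*I*√10/7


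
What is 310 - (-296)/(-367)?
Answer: 113474/367 ≈ 309.19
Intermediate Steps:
310 - (-296)/(-367) = 310 - (-296)*(-1)/367 = 310 - 1*296/367 = 310 - 296/367 = 113474/367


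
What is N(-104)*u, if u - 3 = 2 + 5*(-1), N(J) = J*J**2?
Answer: 0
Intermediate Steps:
N(J) = J**3
u = 0 (u = 3 + (2 + 5*(-1)) = 3 + (2 - 5) = 3 - 3 = 0)
N(-104)*u = (-104)**3*0 = -1124864*0 = 0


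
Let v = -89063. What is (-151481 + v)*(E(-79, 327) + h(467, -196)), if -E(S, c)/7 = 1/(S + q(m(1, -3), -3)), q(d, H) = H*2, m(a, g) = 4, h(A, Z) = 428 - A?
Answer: 795719552/85 ≈ 9.3614e+6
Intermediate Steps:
q(d, H) = 2*H
E(S, c) = -7/(-6 + S) (E(S, c) = -7/(S + 2*(-3)) = -7/(S - 6) = -7/(-6 + S))
(-151481 + v)*(E(-79, 327) + h(467, -196)) = (-151481 - 89063)*(-7/(-6 - 79) + (428 - 1*467)) = -240544*(-7/(-85) + (428 - 467)) = -240544*(-7*(-1/85) - 39) = -240544*(7/85 - 39) = -240544*(-3308/85) = 795719552/85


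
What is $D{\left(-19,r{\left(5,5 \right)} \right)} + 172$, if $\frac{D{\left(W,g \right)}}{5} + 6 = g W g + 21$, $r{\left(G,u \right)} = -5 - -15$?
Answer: $-9253$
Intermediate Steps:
$r{\left(G,u \right)} = 10$ ($r{\left(G,u \right)} = -5 + 15 = 10$)
$D{\left(W,g \right)} = 75 + 5 W g^{2}$ ($D{\left(W,g \right)} = -30 + 5 \left(g W g + 21\right) = -30 + 5 \left(W g g + 21\right) = -30 + 5 \left(W g^{2} + 21\right) = -30 + 5 \left(21 + W g^{2}\right) = -30 + \left(105 + 5 W g^{2}\right) = 75 + 5 W g^{2}$)
$D{\left(-19,r{\left(5,5 \right)} \right)} + 172 = \left(75 + 5 \left(-19\right) 10^{2}\right) + 172 = \left(75 + 5 \left(-19\right) 100\right) + 172 = \left(75 - 9500\right) + 172 = -9425 + 172 = -9253$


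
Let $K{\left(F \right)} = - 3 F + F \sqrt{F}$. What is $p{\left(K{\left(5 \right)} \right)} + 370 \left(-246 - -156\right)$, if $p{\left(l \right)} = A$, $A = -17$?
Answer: $-33317$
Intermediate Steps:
$K{\left(F \right)} = F^{\frac{3}{2}} - 3 F$ ($K{\left(F \right)} = - 3 F + F^{\frac{3}{2}} = F^{\frac{3}{2}} - 3 F$)
$p{\left(l \right)} = -17$
$p{\left(K{\left(5 \right)} \right)} + 370 \left(-246 - -156\right) = -17 + 370 \left(-246 - -156\right) = -17 + 370 \left(-246 + 156\right) = -17 + 370 \left(-90\right) = -17 - 33300 = -33317$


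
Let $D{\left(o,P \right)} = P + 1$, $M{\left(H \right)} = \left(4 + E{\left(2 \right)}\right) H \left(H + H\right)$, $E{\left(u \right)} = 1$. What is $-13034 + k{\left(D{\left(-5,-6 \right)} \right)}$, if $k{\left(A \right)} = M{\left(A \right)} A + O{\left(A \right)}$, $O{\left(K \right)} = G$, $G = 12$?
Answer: $-14272$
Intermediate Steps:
$O{\left(K \right)} = 12$
$M{\left(H \right)} = 10 H^{2}$ ($M{\left(H \right)} = \left(4 + 1\right) H \left(H + H\right) = 5 H 2 H = 10 H^{2}$)
$D{\left(o,P \right)} = 1 + P$
$k{\left(A \right)} = 12 + 10 A^{3}$ ($k{\left(A \right)} = 10 A^{2} A + 12 = 10 A^{3} + 12 = 12 + 10 A^{3}$)
$-13034 + k{\left(D{\left(-5,-6 \right)} \right)} = -13034 + \left(12 + 10 \left(1 - 6\right)^{3}\right) = -13034 + \left(12 + 10 \left(-5\right)^{3}\right) = -13034 + \left(12 + 10 \left(-125\right)\right) = -13034 + \left(12 - 1250\right) = -13034 - 1238 = -14272$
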